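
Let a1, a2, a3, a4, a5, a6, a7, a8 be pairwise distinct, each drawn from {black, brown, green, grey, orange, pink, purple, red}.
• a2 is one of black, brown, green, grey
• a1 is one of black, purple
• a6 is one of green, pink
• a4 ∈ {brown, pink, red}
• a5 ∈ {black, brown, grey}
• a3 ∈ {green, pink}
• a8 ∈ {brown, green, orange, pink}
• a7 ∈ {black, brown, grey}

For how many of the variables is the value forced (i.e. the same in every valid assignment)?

3

Among the 8 variables, orange fits only a8 (and all 8 values in {black, brown, green, grey, orange, pink, purple, red} must be used), so a8 = orange.
Among the 7 still-open variables, purple fits only a1 (and all 7 values in {black, brown, green, grey, pink, purple, red} must be used), so a1 = purple.
The 6 still-open variables draw from only 6 values {black, brown, green, grey, pink, red}, so each is used; only a4 can be red, hence a4 = red.
a3 and a6 share exactly the 2 values {green, pink}; by pigeonhole those values go to them, so strike green, pink from a2.
Determined: a1=purple, a4=red, a8=orange. The other variables each still have more than one consistent value. That makes 3.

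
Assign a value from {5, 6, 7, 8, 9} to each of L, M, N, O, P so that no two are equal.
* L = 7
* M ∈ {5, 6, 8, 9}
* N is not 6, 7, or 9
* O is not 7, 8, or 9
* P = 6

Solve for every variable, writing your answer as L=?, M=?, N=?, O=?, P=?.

L=7, M=9, N=8, O=5, P=6

L must be 7 (only option left).
P has just one choice, so P = 6. Strike 6 from M, O.
O must be 5 (only option left). Eliminate 5 elsewhere: M, N.
N has just one choice, so N = 8. Eliminate 8 elsewhere: M.
That leaves M = 9.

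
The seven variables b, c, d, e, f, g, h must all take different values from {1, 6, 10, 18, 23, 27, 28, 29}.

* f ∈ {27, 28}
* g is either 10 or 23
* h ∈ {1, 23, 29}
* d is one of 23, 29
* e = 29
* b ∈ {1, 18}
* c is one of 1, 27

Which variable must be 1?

h

e's domain is down to {29}, so e = 29. So d, h can't be 29.
That leaves d = 23. So g, h can't be 23.
So 1 goes to h.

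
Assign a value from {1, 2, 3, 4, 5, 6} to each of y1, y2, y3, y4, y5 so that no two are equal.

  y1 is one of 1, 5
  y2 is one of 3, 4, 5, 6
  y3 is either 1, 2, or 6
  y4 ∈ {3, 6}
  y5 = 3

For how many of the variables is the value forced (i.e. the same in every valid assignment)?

y5's domain is down to {3}, so y5 = 3. Eliminate 3 elsewhere: y2, y4.
That leaves y4 = 6. Remove 6 from y2, y3.
Determined: y4=6, y5=3. The other variables each still have more than one consistent value. That makes 2.

2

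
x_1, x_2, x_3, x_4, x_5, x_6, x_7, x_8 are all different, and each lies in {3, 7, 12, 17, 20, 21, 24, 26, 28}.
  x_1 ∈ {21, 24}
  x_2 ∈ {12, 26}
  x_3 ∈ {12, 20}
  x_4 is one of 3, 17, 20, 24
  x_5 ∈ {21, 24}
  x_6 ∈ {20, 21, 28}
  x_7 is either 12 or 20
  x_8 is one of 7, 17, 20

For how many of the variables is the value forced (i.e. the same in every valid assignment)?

x_1 and x_5 share exactly the 2 values {21, 24}; by pigeonhole those values go to them, so strike 21, 24 from x_4, x_6.
x_3 and x_7 share exactly the 2 values {12, 20}; by pigeonhole those values go to them, so strike 12, 20 from x_2, x_4, x_6, x_8.
x_2 has just one choice, so x_2 = 26.
x_6's domain is down to {28}, so x_6 = 28.
Determined: x_2=26, x_6=28. The other variables each still have more than one consistent value. That makes 2.

2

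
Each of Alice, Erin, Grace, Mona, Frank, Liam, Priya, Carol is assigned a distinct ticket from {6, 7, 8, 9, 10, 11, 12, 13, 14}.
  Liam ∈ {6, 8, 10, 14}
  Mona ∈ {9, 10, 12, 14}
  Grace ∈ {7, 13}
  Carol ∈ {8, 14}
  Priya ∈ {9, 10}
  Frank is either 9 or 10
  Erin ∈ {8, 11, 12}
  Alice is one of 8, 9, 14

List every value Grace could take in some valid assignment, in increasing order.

Frank and Priya between them cover only {9, 10} — a naked pair. Remove those values from Alice, Mona, Liam.
Alice and Carol between them cover only {8, 14} — a naked pair. Remove those values from Erin, Mona, Liam.
Mona must be 12 (only option left). Eliminate 12 elsewhere: Erin.
That leaves Liam = 6.
Erin must be 11 (only option left).
No further eliminations apply; Grace can still be any of 7, 13.

7, 13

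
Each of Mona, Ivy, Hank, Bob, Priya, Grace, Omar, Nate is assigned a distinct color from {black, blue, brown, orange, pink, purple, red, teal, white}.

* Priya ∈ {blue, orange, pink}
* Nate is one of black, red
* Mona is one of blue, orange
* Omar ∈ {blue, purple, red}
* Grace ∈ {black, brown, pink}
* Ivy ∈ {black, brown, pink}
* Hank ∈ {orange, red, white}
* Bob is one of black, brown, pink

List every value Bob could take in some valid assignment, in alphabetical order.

black, brown, pink

The 8 variables together cover exactly {black, blue, brown, orange, pink, purple, red, white} — 8 values for 8 variables — and purple appears only in Omar's list, so Omar = purple.
The 7 still-open variables together cover exactly {black, blue, brown, orange, pink, red, white} — 7 values for 7 variables — and white appears only in Hank's list, so Hank = white.
The 6 still-open variables together cover exactly {black, blue, brown, orange, pink, red} — 6 values for 6 variables — and red appears only in Nate's list, so Nate = red.
Ivy, Bob, Grace between them cover only {black, brown, pink} — a naked triple. Remove those values from Priya.
No further eliminations apply; Bob can still be any of black, brown, pink.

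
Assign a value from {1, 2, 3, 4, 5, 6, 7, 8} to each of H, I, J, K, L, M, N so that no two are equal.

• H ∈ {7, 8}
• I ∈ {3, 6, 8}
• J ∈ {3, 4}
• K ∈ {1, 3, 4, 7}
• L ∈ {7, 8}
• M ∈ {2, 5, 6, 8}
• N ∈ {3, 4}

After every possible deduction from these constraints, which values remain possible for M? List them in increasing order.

H and L share exactly the 2 values {7, 8}; by pigeonhole those values go to them, so strike 7, 8 from I, K, M.
The 2 variables J and N are confined to {3, 4}, which locks those values in; drop them from I, K.
I has just one choice, so I = 6. Eliminate 6 elsewhere: M.
K must be 1 (only option left).
No further eliminations apply; M can still be any of 2, 5.

2, 5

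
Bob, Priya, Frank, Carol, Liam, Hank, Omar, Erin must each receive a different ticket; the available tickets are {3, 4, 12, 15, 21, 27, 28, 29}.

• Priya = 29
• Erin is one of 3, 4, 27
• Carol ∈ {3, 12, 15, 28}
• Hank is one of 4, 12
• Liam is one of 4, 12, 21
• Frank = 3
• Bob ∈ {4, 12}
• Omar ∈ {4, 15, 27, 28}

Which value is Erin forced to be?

Priya's domain is down to {29}, so Priya = 29.
Frank has just one choice, so Frank = 3. So Carol, Erin can't be 3.
The 6 still-open variables together cover exactly {4, 12, 15, 21, 27, 28} — 6 values for 6 variables — and 21 appears only in Liam's list, so Liam = 21.
The 2 variables Bob and Hank are confined to {4, 12}, which locks those values in; drop them from Carol, Omar, Erin.
So Erin = 27.

27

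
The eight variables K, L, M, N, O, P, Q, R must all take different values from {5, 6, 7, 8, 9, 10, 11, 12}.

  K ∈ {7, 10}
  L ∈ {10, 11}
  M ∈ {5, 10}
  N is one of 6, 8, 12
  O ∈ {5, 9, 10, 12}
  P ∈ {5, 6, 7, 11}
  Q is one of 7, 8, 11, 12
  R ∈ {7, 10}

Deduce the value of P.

Among the 8 variables, 9 fits only O (and all 8 values in {5, 6, 7, 8, 9, 10, 11, 12} must be used), so O = 9.
K and R share exactly the 2 values {7, 10}; by pigeonhole those values go to them, so strike 7, 10 from L, M, P, Q.
L's domain is down to {11}, so L = 11. Eliminate 11 elsewhere: P, Q.
M has just one choice, so M = 5. Eliminate 5 elsewhere: P.
So P = 6.

6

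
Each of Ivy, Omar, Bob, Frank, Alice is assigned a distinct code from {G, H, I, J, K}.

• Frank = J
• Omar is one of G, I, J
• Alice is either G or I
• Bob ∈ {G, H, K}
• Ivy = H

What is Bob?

Ivy's domain is down to {H}, so Ivy = H. Eliminate H elsewhere: Bob.
That leaves Frank = J. Remove J from Omar.
The 3 still-open variables draw from only 3 values {G, I, K}, so each is used; only Bob can be K, hence Bob = K.

K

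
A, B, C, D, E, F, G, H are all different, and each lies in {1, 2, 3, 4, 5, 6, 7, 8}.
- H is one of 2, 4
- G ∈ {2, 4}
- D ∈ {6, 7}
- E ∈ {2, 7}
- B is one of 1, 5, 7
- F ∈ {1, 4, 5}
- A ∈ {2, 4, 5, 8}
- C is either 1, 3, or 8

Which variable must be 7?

E

The 8 variables draw from only 8 values {1, 2, 3, 4, 5, 6, 7, 8}, so each is used; only C can be 3, hence C = 3.
The 7 still-open variables together cover exactly {1, 2, 4, 5, 6, 7, 8} — 7 values for 7 variables — and 6 appears only in D's list, so D = 6.
The 6 still-open variables together cover exactly {1, 2, 4, 5, 7, 8} — 6 values for 6 variables — and 8 appears only in A's list, so A = 8.
G and H between them cover only {2, 4} — a naked pair. Remove those values from E, F.
So 7 goes to E.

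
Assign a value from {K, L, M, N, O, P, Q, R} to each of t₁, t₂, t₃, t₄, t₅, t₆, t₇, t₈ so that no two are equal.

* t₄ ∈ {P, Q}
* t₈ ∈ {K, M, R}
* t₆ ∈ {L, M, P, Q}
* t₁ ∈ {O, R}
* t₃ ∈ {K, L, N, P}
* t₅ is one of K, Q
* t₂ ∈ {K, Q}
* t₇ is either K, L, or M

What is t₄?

P

Among the 8 variables, N fits only t₃ (and all 8 values in {K, L, M, N, O, P, Q, R} must be used), so t₃ = N.
The 7 still-open variables draw from only 7 values {K, L, M, O, P, Q, R}, so each is used; only t₁ can be O, hence t₁ = O.
The 6 still-open variables together cover exactly {K, L, M, P, Q, R} — 6 values for 6 variables — and R appears only in t₈'s list, so t₈ = R.
t₂ and t₅ between them cover only {K, Q} — a naked pair. Remove those values from t₄, t₆, t₇.
So t₄ = P.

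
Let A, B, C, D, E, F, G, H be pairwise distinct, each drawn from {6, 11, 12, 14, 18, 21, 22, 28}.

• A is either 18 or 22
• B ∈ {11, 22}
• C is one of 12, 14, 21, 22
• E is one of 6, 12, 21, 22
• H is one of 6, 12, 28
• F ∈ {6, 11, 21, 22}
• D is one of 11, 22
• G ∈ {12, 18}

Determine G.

12

The 8 variables together cover exactly {6, 11, 12, 14, 18, 21, 22, 28} — 8 values for 8 variables — and 14 appears only in C's list, so C = 14.
Among the 7 still-open variables, 28 fits only H (and all 7 values in {6, 11, 12, 18, 21, 22, 28} must be used), so H = 28.
B and D between them cover only {11, 22} — a naked pair. Remove those values from A, E, F.
A has just one choice, so A = 18. Eliminate 18 elsewhere: G.
So G = 12.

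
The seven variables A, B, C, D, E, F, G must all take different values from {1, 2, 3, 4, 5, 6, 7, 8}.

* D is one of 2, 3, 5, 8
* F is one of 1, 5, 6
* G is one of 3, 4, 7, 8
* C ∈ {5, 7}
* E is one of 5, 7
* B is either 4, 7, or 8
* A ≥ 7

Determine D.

C and E share exactly the 2 values {5, 7}; by pigeonhole those values go to them, so strike 5, 7 from A, B, D, F, G.
That leaves A = 8. So B, D, G can't be 8.
B must be 4 (only option left). Strike 4 from G.
G must be 3 (only option left). Eliminate 3 elsewhere: D.
So D = 2.

2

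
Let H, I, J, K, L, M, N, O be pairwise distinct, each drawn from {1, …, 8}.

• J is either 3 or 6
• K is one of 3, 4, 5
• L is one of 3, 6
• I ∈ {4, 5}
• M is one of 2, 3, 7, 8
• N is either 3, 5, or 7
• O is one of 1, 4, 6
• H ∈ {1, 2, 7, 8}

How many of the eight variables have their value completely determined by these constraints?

J and L between them cover only {3, 6} — a naked pair. Remove those values from K, M, N, O.
The 2 variables I and K are confined to {4, 5}, which locks those values in; drop them from N, O.
N has just one choice, so N = 7. Eliminate 7 elsewhere: H, M.
That leaves O = 1. Eliminate 1 elsewhere: H.
Determined: N=7, O=1. The other variables each still have more than one consistent value. That makes 2.

2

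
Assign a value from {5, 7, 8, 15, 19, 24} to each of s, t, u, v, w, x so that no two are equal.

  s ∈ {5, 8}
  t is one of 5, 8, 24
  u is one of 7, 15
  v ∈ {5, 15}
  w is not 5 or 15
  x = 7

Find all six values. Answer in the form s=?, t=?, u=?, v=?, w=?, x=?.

s=8, t=24, u=15, v=5, w=19, x=7

x has just one choice, so x = 7. Strike 7 from u, w.
u has just one choice, so u = 15. So v can't be 15.
That leaves v = 5. So s, t can't be 5.
s has just one choice, so s = 8. Strike 8 from t, w.
t must be 24 (only option left). Remove 24 from w.
w has just one choice, so w = 19.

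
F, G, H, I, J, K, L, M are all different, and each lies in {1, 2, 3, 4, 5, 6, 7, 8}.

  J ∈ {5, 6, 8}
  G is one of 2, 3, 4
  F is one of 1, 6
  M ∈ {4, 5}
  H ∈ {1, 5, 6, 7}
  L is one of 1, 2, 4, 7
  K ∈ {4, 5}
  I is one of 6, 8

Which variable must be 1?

F

The 8 variables draw from only 8 values {1, 2, 3, 4, 5, 6, 7, 8}, so each is used; only G can be 3, hence G = 3.
Among the 7 still-open variables, 2 fits only L (and all 7 values in {1, 2, 4, 5, 6, 7, 8} must be used), so L = 2.
Among the 6 still-open variables, 7 fits only H (and all 6 values in {1, 4, 5, 6, 7, 8} must be used), so H = 7.
The 5 still-open variables together cover exactly {1, 4, 5, 6, 8} — 5 values for 5 variables — and 1 appears only in F's list, so F = 1.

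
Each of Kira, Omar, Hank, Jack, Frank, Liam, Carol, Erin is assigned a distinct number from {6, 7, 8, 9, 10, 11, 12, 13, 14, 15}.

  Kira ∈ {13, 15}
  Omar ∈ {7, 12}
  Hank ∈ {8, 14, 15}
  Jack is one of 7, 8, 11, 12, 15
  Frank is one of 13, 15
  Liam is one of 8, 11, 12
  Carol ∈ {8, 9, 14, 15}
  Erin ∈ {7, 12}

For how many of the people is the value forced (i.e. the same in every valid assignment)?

The 8 variables draw from only 8 values {7, 8, 9, 11, 12, 13, 14, 15}, so each is used; only Carol can be 9, hence Carol = 9.
The 7 still-open variables together cover exactly {7, 8, 11, 12, 13, 14, 15} — 7 values for 7 variables — and 14 appears only in Hank's list, so Hank = 14.
The 2 variables Kira and Frank are confined to {13, 15}, which locks those values in; drop them from Jack.
The 2 variables Omar and Erin are confined to {7, 12}, which locks those values in; drop them from Jack, Liam.
Determined: Hank=14, Carol=9. The other people each still have more than one consistent value. That makes 2.

2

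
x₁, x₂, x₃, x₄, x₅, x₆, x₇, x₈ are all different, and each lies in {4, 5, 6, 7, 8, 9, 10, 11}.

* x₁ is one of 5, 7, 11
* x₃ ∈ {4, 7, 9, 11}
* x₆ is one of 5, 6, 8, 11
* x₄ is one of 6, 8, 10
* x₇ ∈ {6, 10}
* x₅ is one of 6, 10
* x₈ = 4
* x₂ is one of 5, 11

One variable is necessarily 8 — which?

x₄

x₈ has just one choice, so x₈ = 4. So x₃ can't be 4.
The 7 still-open variables draw from only 7 values {5, 6, 7, 8, 9, 10, 11}, so each is used; only x₃ can be 9, hence x₃ = 9.
The 6 still-open variables together cover exactly {5, 6, 7, 8, 10, 11} — 6 values for 6 variables — and 7 appears only in x₁'s list, so x₁ = 7.
x₅ and x₇ share exactly the 2 values {6, 10}; by pigeonhole those values go to them, so strike 6, 10 from x₄, x₆.
So 8 goes to x₄.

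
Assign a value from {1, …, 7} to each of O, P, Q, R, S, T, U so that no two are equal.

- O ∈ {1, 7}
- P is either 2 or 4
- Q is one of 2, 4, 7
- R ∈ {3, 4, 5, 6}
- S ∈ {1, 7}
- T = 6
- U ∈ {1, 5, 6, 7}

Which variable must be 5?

U

T's domain is down to {6}, so T = 6. Remove 6 from R, U.
Among the 6 still-open variables, 3 fits only R (and all 6 values in {1, 2, 3, 4, 5, 7} must be used), so R = 3.
The 5 still-open variables together cover exactly {1, 2, 4, 5, 7} — 5 values for 5 variables — and 5 appears only in U's list, so U = 5.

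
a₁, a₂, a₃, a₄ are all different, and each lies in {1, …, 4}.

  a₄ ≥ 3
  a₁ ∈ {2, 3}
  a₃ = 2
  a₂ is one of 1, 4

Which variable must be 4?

a₃'s domain is down to {2}, so a₃ = 2. Eliminate 2 elsewhere: a₁.
a₁ must be 3 (only option left). Strike 3 from a₄.
So 4 goes to a₄.

a₄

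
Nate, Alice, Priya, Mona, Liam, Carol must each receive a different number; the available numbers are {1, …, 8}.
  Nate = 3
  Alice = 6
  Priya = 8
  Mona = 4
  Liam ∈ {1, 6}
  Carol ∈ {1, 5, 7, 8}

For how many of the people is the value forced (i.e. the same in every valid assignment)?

5

Nate has just one choice, so Nate = 3.
Alice has just one choice, so Alice = 6. So Liam can't be 6.
Priya has just one choice, so Priya = 8. So Carol can't be 8.
Mona must be 4 (only option left).
That leaves Liam = 1. Strike 1 from Carol.
Determined: Nate=3, Alice=6, Priya=8, Mona=4, Liam=1. The other people each still have more than one consistent value. That makes 5.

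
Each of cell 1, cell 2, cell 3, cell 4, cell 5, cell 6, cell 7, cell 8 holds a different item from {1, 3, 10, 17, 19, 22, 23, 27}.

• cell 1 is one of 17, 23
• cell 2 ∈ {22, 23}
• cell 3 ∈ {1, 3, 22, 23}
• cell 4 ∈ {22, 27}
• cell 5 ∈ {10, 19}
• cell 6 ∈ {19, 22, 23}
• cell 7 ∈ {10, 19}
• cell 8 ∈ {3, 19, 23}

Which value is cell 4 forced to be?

Among the 8 variables, 1 fits only cell 3 (and all 8 values in {1, 3, 10, 17, 19, 22, 23, 27} must be used), so cell 3 = 1.
The 7 still-open variables draw from only 7 values {3, 10, 17, 19, 22, 23, 27}, so each is used; only cell 8 can be 3, hence cell 8 = 3.
The 6 still-open variables draw from only 6 values {10, 17, 19, 22, 23, 27}, so each is used; only cell 1 can be 17, hence cell 1 = 17.
The 5 still-open variables draw from only 5 values {10, 19, 22, 23, 27}, so each is used; only cell 4 can be 27, hence cell 4 = 27.

27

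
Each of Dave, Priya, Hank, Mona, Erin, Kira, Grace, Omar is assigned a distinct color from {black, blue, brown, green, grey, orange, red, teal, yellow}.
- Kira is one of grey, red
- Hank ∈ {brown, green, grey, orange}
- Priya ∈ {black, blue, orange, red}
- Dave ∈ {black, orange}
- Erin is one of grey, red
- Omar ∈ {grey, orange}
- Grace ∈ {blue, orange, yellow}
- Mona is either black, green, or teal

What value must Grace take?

yellow

Erin and Kira between them cover only {grey, red} — a naked pair. Remove those values from Priya, Hank, Omar.
Omar must be orange (only option left). So Dave, Priya, Hank, Grace can't be orange.
That leaves Dave = black. Eliminate black elsewhere: Priya, Mona.
Priya has just one choice, so Priya = blue. Strike blue from Grace.
So Grace = yellow.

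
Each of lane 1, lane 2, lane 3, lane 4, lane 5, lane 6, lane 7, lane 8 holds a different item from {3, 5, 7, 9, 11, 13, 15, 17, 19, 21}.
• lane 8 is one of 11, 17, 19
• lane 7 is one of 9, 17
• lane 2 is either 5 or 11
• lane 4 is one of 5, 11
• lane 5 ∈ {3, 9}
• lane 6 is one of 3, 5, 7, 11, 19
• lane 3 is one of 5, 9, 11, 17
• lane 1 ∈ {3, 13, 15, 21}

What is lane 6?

7

The 2 variables lane 2 and lane 4 are confined to {5, 11}, which locks those values in; drop them from lane 3, lane 6, lane 8.
lane 3 and lane 7 between them cover only {9, 17} — a naked pair. Remove those values from lane 5, lane 8.
That leaves lane 5 = 3. Remove 3 from lane 1, lane 6.
lane 8 must be 19 (only option left). Eliminate 19 elsewhere: lane 6.
So lane 6 = 7.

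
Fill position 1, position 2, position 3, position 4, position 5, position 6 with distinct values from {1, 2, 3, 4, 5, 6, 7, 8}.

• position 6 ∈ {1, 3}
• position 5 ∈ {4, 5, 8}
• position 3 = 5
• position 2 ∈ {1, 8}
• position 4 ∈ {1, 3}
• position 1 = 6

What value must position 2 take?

position 1 has just one choice, so position 1 = 6.
That leaves position 3 = 5. Remove 5 from position 5.
Among the 4 still-open variables, 4 fits only position 5 (and all 4 values in {1, 3, 4, 8} must be used), so position 5 = 4.
The 3 still-open variables draw from only 3 values {1, 3, 8}, so each is used; only position 2 can be 8, hence position 2 = 8.

8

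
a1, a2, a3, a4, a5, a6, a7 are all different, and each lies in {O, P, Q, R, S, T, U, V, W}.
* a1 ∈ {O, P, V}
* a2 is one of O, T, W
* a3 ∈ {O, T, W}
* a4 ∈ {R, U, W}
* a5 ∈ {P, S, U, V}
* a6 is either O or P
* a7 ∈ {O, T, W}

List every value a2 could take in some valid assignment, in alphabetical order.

a2, a3, a7 between them cover only {O, T, W} — a naked triple. Remove those values from a1, a4, a6.
a6 has just one choice, so a6 = P. Strike P from a1, a5.
a1 must be V (only option left). So a5 can't be V.
No further eliminations apply; a2 can still be any of O, T, W.

O, T, W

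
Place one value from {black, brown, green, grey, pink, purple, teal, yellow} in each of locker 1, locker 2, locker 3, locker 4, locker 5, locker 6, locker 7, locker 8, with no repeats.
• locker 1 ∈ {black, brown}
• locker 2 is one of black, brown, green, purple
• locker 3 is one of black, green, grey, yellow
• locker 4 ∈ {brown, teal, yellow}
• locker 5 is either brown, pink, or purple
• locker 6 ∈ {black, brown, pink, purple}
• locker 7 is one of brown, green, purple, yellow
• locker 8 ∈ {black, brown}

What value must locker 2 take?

The 8 variables draw from only 8 values {black, brown, green, grey, pink, purple, teal, yellow}, so each is used; only locker 3 can be grey, hence locker 3 = grey.
The 7 still-open variables draw from only 7 values {black, brown, green, pink, purple, teal, yellow}, so each is used; only locker 4 can be teal, hence locker 4 = teal.
Among the 6 still-open variables, yellow fits only locker 7 (and all 6 values in {black, brown, green, pink, purple, yellow} must be used), so locker 7 = yellow.
The 5 still-open variables together cover exactly {black, brown, green, pink, purple} — 5 values for 5 variables — and green appears only in locker 2's list, so locker 2 = green.

green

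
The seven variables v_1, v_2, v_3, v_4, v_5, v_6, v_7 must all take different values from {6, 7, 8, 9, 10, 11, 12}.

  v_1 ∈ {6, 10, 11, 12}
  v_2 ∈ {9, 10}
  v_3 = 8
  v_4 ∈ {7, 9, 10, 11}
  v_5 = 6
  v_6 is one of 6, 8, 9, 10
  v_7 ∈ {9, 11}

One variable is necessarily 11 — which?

v_7

v_3 must be 8 (only option left). Eliminate 8 elsewhere: v_6.
v_5's domain is down to {6}, so v_5 = 6. Strike 6 from v_1, v_6.
The 5 still-open variables draw from only 5 values {7, 9, 10, 11, 12}, so each is used; only v_4 can be 7, hence v_4 = 7.
The 4 still-open variables draw from only 4 values {9, 10, 11, 12}, so each is used; only v_1 can be 12, hence v_1 = 12.
The 3 still-open variables together cover exactly {9, 10, 11} — 3 values for 3 variables — and 11 appears only in v_7's list, so v_7 = 11.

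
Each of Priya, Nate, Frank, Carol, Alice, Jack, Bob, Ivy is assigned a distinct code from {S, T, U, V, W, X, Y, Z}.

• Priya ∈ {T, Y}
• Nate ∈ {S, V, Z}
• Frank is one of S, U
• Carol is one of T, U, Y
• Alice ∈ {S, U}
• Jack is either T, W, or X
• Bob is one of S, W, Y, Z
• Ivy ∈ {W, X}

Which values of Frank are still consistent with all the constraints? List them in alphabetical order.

Among the 8 variables, V fits only Nate (and all 8 values in {S, T, U, V, W, X, Y, Z} must be used), so Nate = V.
The 7 still-open variables together cover exactly {S, T, U, W, X, Y, Z} — 7 values for 7 variables — and Z appears only in Bob's list, so Bob = Z.
Frank and Alice share exactly the 2 values {S, U}; by pigeonhole those values go to them, so strike S, U from Carol.
The 2 variables Priya and Carol are confined to {T, Y}, which locks those values in; drop them from Jack.
No further eliminations apply; Frank can still be any of S, U.

S, U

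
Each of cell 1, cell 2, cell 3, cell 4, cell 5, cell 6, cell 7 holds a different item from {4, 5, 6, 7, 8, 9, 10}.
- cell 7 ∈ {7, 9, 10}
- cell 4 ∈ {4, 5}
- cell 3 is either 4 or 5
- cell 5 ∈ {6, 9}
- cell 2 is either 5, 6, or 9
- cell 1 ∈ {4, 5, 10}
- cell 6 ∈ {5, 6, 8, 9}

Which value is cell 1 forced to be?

Among the 7 variables, 7 fits only cell 7 (and all 7 values in {4, 5, 6, 7, 8, 9, 10} must be used), so cell 7 = 7.
Among the 6 still-open variables, 8 fits only cell 6 (and all 6 values in {4, 5, 6, 8, 9, 10} must be used), so cell 6 = 8.
The 5 still-open variables together cover exactly {4, 5, 6, 9, 10} — 5 values for 5 variables — and 10 appears only in cell 1's list, so cell 1 = 10.

10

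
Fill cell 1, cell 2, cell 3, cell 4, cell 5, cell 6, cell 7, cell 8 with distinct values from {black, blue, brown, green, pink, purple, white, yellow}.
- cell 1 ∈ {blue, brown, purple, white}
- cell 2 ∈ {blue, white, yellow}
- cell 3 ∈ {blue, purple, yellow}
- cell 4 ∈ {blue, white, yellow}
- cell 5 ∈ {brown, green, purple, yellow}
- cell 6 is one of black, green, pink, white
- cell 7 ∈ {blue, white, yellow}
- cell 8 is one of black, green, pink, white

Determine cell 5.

cell 2, cell 4, cell 7 between them cover only {blue, white, yellow} — a naked triple. Remove those values from cell 1, cell 3, cell 5, cell 6, cell 8.
cell 3 has just one choice, so cell 3 = purple. Strike purple from cell 1, cell 5.
cell 1's domain is down to {brown}, so cell 1 = brown. So cell 5 can't be brown.
So cell 5 = green.

green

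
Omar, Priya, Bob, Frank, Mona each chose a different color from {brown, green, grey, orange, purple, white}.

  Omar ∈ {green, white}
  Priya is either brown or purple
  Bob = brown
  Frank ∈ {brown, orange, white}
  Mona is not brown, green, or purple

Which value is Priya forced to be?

purple

Bob has just one choice, so Bob = brown. Strike brown from Priya, Frank.
So Priya = purple.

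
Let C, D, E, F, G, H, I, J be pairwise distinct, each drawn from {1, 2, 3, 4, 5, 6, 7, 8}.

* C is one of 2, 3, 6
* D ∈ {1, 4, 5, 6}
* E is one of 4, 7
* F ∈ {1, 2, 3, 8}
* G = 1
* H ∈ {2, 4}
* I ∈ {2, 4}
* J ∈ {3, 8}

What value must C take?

6

G has just one choice, so G = 1. Strike 1 from D, F.
The 7 still-open variables draw from only 7 values {2, 3, 4, 5, 6, 7, 8}, so each is used; only D can be 5, hence D = 5.
Among the 6 still-open variables, 6 fits only C (and all 6 values in {2, 3, 4, 6, 7, 8} must be used), so C = 6.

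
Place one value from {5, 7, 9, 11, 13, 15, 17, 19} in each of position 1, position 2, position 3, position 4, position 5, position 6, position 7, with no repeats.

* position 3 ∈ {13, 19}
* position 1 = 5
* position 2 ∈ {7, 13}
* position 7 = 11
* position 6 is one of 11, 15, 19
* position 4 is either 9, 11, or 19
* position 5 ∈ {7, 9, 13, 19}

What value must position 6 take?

15

position 1's domain is down to {5}, so position 1 = 5.
position 7 has just one choice, so position 7 = 11. Remove 11 from position 4, position 6.
The 5 still-open variables together cover exactly {7, 9, 13, 15, 19} — 5 values for 5 variables — and 15 appears only in position 6's list, so position 6 = 15.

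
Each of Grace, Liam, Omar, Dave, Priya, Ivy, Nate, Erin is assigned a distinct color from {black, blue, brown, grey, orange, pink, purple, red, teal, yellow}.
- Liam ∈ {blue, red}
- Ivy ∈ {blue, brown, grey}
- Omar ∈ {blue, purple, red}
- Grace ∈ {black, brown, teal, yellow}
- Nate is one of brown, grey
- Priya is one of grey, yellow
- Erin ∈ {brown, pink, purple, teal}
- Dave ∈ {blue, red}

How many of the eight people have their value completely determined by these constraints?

The 2 variables Liam and Dave are confined to {blue, red}, which locks those values in; drop them from Omar, Ivy.
That leaves Omar = purple. So Erin can't be purple.
The 2 variables Ivy and Nate are confined to {brown, grey}, which locks those values in; drop them from Grace, Priya, Erin.
Priya has just one choice, so Priya = yellow. Remove yellow from Grace.
Determined: Omar=purple, Priya=yellow. The other people each still have more than one consistent value. That makes 2.

2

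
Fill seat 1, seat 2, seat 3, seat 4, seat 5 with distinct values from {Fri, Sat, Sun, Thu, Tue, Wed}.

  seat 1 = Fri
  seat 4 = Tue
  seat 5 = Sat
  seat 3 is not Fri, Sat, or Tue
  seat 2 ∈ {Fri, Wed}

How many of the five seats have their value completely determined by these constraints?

4

seat 1 has just one choice, so seat 1 = Fri. So seat 2 can't be Fri.
seat 2 has just one choice, so seat 2 = Wed. Strike Wed from seat 3.
seat 4 must be Tue (only option left).
seat 5 must be Sat (only option left).
Determined: seat 1=Fri, seat 2=Wed, seat 4=Tue, seat 5=Sat. The other seats each still have more than one consistent value. That makes 4.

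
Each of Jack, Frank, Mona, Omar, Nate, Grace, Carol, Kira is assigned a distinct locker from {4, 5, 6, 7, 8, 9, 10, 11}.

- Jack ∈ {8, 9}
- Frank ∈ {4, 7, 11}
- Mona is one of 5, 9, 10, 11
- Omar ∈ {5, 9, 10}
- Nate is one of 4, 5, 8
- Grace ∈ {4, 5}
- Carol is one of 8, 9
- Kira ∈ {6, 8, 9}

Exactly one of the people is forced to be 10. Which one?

Omar

The 8 variables draw from only 8 values {4, 5, 6, 7, 8, 9, 10, 11}, so each is used; only Kira can be 6, hence Kira = 6.
The 7 still-open variables together cover exactly {4, 5, 7, 8, 9, 10, 11} — 7 values for 7 variables — and 7 appears only in Frank's list, so Frank = 7.
The 6 still-open variables together cover exactly {4, 5, 8, 9, 10, 11} — 6 values for 6 variables — and 11 appears only in Mona's list, so Mona = 11.
The 5 still-open variables draw from only 5 values {4, 5, 8, 9, 10}, so each is used; only Omar can be 10, hence Omar = 10.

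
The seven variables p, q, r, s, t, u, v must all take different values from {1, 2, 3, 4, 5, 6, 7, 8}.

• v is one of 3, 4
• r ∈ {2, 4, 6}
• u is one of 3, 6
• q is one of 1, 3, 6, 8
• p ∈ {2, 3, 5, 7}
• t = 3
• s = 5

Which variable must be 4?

v

s must be 5 (only option left). Eliminate 5 elsewhere: p.
That leaves t = 3. Strike 3 from p, q, u, v.
So 4 goes to v.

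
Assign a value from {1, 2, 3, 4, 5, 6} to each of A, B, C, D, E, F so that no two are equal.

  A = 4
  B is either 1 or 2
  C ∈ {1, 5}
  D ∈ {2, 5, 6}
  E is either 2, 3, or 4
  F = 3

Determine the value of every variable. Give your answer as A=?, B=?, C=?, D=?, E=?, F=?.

A has just one choice, so A = 4. Remove 4 from E.
F's domain is down to {3}, so F = 3. Strike 3 from E.
E has just one choice, so E = 2. Eliminate 2 elsewhere: B, D.
B has just one choice, so B = 1. Eliminate 1 elsewhere: C.
C must be 5 (only option left). Remove 5 from D.
D's domain is down to {6}, so D = 6.

A=4, B=1, C=5, D=6, E=2, F=3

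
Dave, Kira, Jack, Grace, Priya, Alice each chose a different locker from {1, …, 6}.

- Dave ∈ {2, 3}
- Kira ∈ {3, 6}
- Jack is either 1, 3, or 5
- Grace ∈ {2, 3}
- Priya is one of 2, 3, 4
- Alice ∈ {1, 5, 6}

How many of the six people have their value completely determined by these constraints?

2

Among the 6 variables, 4 fits only Priya (and all 6 values in {1, 2, 3, 4, 5, 6} must be used), so Priya = 4.
Dave and Grace between them cover only {2, 3} — a naked pair. Remove those values from Kira, Jack.
That leaves Kira = 6. Strike 6 from Alice.
Determined: Kira=6, Priya=4. The other people each still have more than one consistent value. That makes 2.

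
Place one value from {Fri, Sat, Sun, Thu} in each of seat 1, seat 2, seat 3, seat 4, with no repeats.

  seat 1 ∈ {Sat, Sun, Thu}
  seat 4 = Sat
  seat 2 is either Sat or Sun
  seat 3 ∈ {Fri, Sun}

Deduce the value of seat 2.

Sun

seat 4 has just one choice, so seat 4 = Sat. Eliminate Sat elsewhere: seat 1, seat 2.
So seat 2 = Sun.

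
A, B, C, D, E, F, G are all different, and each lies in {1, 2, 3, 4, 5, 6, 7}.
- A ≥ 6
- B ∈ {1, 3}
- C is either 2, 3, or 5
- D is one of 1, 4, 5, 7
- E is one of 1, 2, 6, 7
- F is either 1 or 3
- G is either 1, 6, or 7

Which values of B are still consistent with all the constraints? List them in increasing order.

1, 3

Among the 7 variables, 4 fits only D (and all 7 values in {1, 2, 3, 4, 5, 6, 7} must be used), so D = 4.
Among the 6 still-open variables, 5 fits only C (and all 6 values in {1, 2, 3, 5, 6, 7} must be used), so C = 5.
Among the 5 still-open variables, 2 fits only E (and all 5 values in {1, 2, 3, 6, 7} must be used), so E = 2.
B and F between them cover only {1, 3} — a naked pair. Remove those values from G.
No further eliminations apply; B can still be any of 1, 3.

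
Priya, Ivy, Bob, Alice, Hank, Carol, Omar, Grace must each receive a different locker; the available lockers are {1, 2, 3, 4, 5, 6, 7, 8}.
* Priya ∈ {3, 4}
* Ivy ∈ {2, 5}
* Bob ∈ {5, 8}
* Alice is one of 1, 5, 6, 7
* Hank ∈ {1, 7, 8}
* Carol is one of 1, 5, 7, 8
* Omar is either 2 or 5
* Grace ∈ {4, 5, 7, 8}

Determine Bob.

8

Among the 8 variables, 3 fits only Priya (and all 8 values in {1, 2, 3, 4, 5, 6, 7, 8} must be used), so Priya = 3.
The 7 still-open variables together cover exactly {1, 2, 4, 5, 6, 7, 8} — 7 values for 7 variables — and 4 appears only in Grace's list, so Grace = 4.
Among the 6 still-open variables, 6 fits only Alice (and all 6 values in {1, 2, 5, 6, 7, 8} must be used), so Alice = 6.
Ivy and Omar share exactly the 2 values {2, 5}; by pigeonhole those values go to them, so strike 2, 5 from Bob, Carol.
So Bob = 8.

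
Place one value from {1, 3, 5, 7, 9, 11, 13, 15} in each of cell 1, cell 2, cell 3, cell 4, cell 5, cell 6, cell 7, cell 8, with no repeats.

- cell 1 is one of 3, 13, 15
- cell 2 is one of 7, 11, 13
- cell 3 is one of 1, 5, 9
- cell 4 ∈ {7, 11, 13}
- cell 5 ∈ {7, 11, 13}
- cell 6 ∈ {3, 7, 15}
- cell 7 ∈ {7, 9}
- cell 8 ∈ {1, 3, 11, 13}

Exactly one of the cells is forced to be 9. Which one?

cell 7

The 8 variables draw from only 8 values {1, 3, 5, 7, 9, 11, 13, 15}, so each is used; only cell 3 can be 5, hence cell 3 = 5.
The 7 still-open variables together cover exactly {1, 3, 7, 9, 11, 13, 15} — 7 values for 7 variables — and 1 appears only in cell 8's list, so cell 8 = 1.
The 6 still-open variables together cover exactly {3, 7, 9, 11, 13, 15} — 6 values for 6 variables — and 9 appears only in cell 7's list, so cell 7 = 9.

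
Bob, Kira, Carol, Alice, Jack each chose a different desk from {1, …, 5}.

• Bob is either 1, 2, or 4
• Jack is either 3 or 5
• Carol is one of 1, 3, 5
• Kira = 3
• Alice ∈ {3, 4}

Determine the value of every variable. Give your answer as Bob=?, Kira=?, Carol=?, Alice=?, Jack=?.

Kira must be 3 (only option left). Remove 3 from Carol, Alice, Jack.
Alice's domain is down to {4}, so Alice = 4. Eliminate 4 elsewhere: Bob.
That leaves Jack = 5. Remove 5 from Carol.
Carol must be 1 (only option left). Strike 1 from Bob.
Bob has just one choice, so Bob = 2.

Bob=2, Kira=3, Carol=1, Alice=4, Jack=5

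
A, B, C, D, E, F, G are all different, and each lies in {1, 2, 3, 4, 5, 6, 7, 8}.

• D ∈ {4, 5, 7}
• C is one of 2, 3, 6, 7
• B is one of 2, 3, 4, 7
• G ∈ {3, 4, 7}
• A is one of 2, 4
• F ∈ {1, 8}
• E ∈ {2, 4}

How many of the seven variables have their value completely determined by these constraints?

A and E share exactly the 2 values {2, 4}; by pigeonhole those values go to them, so strike 2, 4 from B, C, D, G.
B and G share exactly the 2 values {3, 7}; by pigeonhole those values go to them, so strike 3, 7 from C, D.
C's domain is down to {6}, so C = 6.
D must be 5 (only option left).
Determined: C=6, D=5. The other variables each still have more than one consistent value. That makes 2.

2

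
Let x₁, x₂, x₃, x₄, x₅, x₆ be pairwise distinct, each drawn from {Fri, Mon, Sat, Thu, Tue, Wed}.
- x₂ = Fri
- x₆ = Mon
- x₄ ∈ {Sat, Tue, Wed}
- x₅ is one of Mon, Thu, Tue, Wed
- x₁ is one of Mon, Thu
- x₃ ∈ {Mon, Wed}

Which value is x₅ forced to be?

Tue

x₂ must be Fri (only option left).
x₆'s domain is down to {Mon}, so x₆ = Mon. Eliminate Mon elsewhere: x₁, x₃, x₅.
x₁ has just one choice, so x₁ = Thu. Strike Thu from x₅.
x₃'s domain is down to {Wed}, so x₃ = Wed. So x₄, x₅ can't be Wed.
So x₅ = Tue.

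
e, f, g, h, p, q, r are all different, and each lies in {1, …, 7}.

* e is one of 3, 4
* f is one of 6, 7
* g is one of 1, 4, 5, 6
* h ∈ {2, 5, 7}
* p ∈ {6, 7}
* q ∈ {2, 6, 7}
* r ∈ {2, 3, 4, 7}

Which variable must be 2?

The 7 variables together cover exactly {1, 2, 3, 4, 5, 6, 7} — 7 values for 7 variables — and 1 appears only in g's list, so g = 1.
The 6 still-open variables draw from only 6 values {2, 3, 4, 5, 6, 7}, so each is used; only h can be 5, hence h = 5.
f and p share exactly the 2 values {6, 7}; by pigeonhole those values go to them, so strike 6, 7 from q, r.

q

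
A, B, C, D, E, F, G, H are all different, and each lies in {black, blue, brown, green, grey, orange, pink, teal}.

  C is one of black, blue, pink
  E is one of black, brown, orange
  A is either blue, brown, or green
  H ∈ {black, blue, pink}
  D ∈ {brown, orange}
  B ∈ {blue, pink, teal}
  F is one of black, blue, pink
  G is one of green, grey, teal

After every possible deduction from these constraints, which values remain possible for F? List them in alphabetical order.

black, blue, pink

Among the 8 variables, grey fits only G (and all 8 values in {black, blue, brown, green, grey, orange, pink, teal} must be used), so G = grey.
The 7 still-open variables draw from only 7 values {black, blue, brown, green, orange, pink, teal}, so each is used; only A can be green, hence A = green.
The 6 still-open variables draw from only 6 values {black, blue, brown, orange, pink, teal}, so each is used; only B can be teal, hence B = teal.
The 3 variables C, F, H are confined to {black, blue, pink}, which locks those values in; drop them from E.
No further eliminations apply; F can still be any of black, blue, pink.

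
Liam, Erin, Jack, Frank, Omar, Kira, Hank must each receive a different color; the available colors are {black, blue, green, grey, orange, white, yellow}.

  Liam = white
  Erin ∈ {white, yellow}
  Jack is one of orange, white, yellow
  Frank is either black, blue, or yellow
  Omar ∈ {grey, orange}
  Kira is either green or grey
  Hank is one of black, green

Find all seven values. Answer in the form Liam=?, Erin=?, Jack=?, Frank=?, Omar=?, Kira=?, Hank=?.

Liam must be white (only option left). So Erin, Jack can't be white.
That leaves Erin = yellow. Eliminate yellow elsewhere: Jack, Frank.
Jack's domain is down to {orange}, so Jack = orange. Remove orange from Omar.
Omar has just one choice, so Omar = grey. Remove grey from Kira.
That leaves Kira = green. Eliminate green elsewhere: Hank.
Hank has just one choice, so Hank = black. Remove black from Frank.
Frank's domain is down to {blue}, so Frank = blue.

Liam=white, Erin=yellow, Jack=orange, Frank=blue, Omar=grey, Kira=green, Hank=black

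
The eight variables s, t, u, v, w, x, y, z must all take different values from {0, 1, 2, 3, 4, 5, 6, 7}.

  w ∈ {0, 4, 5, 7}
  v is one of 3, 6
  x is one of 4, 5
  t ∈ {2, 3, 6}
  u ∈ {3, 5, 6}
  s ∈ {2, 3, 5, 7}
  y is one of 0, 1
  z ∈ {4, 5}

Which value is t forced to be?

Among the 8 variables, 1 fits only y (and all 8 values in {0, 1, 2, 3, 4, 5, 6, 7} must be used), so y = 1.
Among the 7 still-open variables, 0 fits only w (and all 7 values in {0, 2, 3, 4, 5, 6, 7} must be used), so w = 0.
The 6 still-open variables together cover exactly {2, 3, 4, 5, 6, 7} — 6 values for 6 variables — and 7 appears only in s's list, so s = 7.
Among the 5 still-open variables, 2 fits only t (and all 5 values in {2, 3, 4, 5, 6} must be used), so t = 2.

2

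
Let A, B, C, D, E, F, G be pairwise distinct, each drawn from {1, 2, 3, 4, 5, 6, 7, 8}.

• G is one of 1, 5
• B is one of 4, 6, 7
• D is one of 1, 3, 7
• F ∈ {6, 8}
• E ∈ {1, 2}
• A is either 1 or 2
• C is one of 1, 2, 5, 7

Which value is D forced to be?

3

A and E between them cover only {1, 2} — a naked pair. Remove those values from C, D, G.
G's domain is down to {5}, so G = 5. Eliminate 5 elsewhere: C.
C has just one choice, so C = 7. So B, D can't be 7.
So D = 3.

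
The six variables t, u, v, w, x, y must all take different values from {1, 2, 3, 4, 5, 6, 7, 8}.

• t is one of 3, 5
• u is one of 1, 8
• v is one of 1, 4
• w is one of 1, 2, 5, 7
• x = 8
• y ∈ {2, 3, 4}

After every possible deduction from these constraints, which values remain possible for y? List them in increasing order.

x has just one choice, so x = 8. Strike 8 from u.
u's domain is down to {1}, so u = 1. Remove 1 from v, w.
v must be 4 (only option left). So y can't be 4.
No further eliminations apply; y can still be any of 2, 3.

2, 3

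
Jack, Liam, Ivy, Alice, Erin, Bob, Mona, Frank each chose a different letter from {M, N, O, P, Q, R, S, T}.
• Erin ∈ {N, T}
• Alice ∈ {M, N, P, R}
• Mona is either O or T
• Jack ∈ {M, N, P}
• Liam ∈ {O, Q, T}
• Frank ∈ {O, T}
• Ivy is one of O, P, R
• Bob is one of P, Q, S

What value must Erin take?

The 8 variables together cover exactly {M, N, O, P, Q, R, S, T} — 8 values for 8 variables — and S appears only in Bob's list, so Bob = S.
The 7 still-open variables draw from only 7 values {M, N, O, P, Q, R, T}, so each is used; only Liam can be Q, hence Liam = Q.
The 2 variables Mona and Frank are confined to {O, T}, which locks those values in; drop them from Ivy, Erin.
So Erin = N.

N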